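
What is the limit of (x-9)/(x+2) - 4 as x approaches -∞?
Evaluate the dominant behaviour as x → -∞; each term tends to a finite value or vanishes.
Limit = -3.

Final answer: -3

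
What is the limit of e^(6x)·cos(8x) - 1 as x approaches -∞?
Evaluate the dominant behaviour as x → -∞; each term tends to a finite value or vanishes.
Limit = -1.

Final answer: -1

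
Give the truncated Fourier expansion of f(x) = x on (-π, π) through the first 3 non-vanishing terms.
2·sin(x) - sin(2·x) + 2·sin(3·x)/3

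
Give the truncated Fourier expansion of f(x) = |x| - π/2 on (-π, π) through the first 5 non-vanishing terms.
-4·cos(x)/π - 4·cos(3·x)/(9·π) - 4·cos(5·x)/(25·π) - 4·cos(7·x)/(49·π) - 4·cos(9·x)/(81·π)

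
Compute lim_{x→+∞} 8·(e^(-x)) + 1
Evaluate the dominant behaviour as x → +∞; each term tends to a finite value or vanishes.
Limit = 1.

Final answer: 1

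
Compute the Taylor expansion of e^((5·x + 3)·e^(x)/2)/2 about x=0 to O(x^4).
151·x^3·e^(3/2)/12 + 45·x^2·e^(3/2)/8 + 2·x·e^(3/2) + e^(3/2)/2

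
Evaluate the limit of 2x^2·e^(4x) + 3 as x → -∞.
The product is a 0·∞ indeterminate form at x → -∞.
Rewrite the product as 2x^2 / e^(-4x) (an ∞/∞ form) and apply L'Hôpital, or use the standard hierarchy e^(4|x|) ≫ |x^2| as x → -∞.
The indeterminate product → 0, so the limit = 3.

Final answer: 3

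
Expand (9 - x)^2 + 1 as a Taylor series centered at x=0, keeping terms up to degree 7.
x^2 - 18·x + 82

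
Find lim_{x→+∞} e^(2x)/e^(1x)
This is an ∞/∞ indeterminate form as x → +∞.
Rewrite e^(2x)/e^(1x) = e^((2−1)x) = e^(x); the exponent coefficient is 1 > 0 so e^(x) → ∞.
Limit = ∞.

Final answer: ∞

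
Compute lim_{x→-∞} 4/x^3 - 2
Evaluate the dominant behaviour as x → -∞; each term tends to a finite value or vanishes.
Limit = -2.

Final answer: -2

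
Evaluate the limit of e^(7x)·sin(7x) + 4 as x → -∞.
Evaluate the dominant behaviour as x → -∞; each term tends to a finite value or vanishes.
Limit = 4.

Final answer: 4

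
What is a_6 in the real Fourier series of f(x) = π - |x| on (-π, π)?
a_6 = (1/π) ∫_{-π}^{π} f(x)·cos(6x) dx.
Evaluate the integral (use parity and integration by parts as needed): a_6 = 0.

Final answer: 0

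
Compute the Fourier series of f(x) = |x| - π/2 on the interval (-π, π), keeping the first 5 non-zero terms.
-4·cos(x)/π - 4·cos(3·x)/(9·π) - 4·cos(5·x)/(25·π) - 4·cos(7·x)/(49·π) - 4·cos(9·x)/(81·π)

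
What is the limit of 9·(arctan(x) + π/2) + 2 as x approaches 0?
Direct substitution at x = 0 gives 2 + 9·π/2.

Final answer: 2 + 9·π/2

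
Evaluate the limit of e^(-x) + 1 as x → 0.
Direct substitution at x = 0 gives 2.

Final answer: 2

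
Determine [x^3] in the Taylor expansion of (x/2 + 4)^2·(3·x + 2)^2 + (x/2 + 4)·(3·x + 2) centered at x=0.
Expand to order 3: (x/2 + 4)^2·(3·x + 2)^2 + (x/2 + 4)·(3·x + 2) = 39·x^3 + 389·x^2/2 + 221·x + 72 + O(x^4).
The coefficient of x^3 is 39.

Final answer: 39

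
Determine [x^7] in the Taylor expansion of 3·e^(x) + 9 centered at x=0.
Expand to order 7: 3·e^(x) + 9 = x^7/1680 + x^6/240 + x^5/40 + x^4/8 + x^3/2 + 3·x^2/2 + 3·x + 12 + O(x^8).
The coefficient of x^7 is 1/1680.

Final answer: 1/1680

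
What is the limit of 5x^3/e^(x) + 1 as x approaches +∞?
The quotient is an ∞/∞ indeterminate form as x → +∞.
The exponential denominator e^(x) dominates the polynomial numerator (e^x ≫ x^3 as x → ∞), so the quotient → 0.
Adding the constant: 0 + 1 = 1. Limit = 1.

Final answer: 1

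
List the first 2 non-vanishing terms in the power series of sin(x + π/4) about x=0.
√(2)·x/2 + √(2)/2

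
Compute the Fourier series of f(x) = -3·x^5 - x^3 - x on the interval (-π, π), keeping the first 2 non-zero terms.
(-710 - 6·π^4 + 118·π^2)·sin(x) + (-14·π^2 + 22 + 3·π^4)·sin(2·x)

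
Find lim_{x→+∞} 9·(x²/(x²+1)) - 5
Evaluate the dominant behaviour as x → +∞; each term tends to a finite value or vanishes.
Limit = 4.

Final answer: 4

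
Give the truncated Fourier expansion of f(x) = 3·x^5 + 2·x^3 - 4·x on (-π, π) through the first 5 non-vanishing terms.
(-116·π^2 + 6·π^4 + 688)·sin(x) + (-3·π^4 - 31/2 + 13·π^2)·sin(2·x) + (-28·π^2/9 - 16/27 + 2·π^4)·sin(3·x) + (-3·π^4/2 + 107/64 + 7·π^2/8)·sin(4·x) + (-4·π^2/25 - 976/625 + 6·π^4/5)·sin(5·x)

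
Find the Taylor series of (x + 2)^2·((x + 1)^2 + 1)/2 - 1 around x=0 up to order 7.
x^4/2 + 3·x^3 + 7·x^2 + 8·x + 3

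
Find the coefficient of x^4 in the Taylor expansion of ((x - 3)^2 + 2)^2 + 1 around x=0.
Expand to order 4: ((x - 3)^2 + 2)^2 + 1 = x^4 - 12·x^3 + 58·x^2 - 132·x + 122 + O(x^5).
The coefficient of x^4 is 1.

Final answer: 1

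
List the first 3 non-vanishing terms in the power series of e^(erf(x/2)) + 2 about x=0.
x^2/(2·π) + x/√(π) + 3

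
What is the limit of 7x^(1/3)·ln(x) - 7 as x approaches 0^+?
The product is a 0·∞ indeterminate form at x → 0⁺.
Rewrite the product as 7·ln(x) / x^(-1/3) and apply L'Hôpital, or use the standard hierarchy x^(-1/3) ≫ |ln x| as x → 0⁺.
The indeterminate product → 0, so the limit = -7.

Final answer: -7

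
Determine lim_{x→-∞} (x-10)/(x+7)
Evaluate the dominant behaviour as x → -∞; each term tends to a finite value or vanishes.
Limit = 1.

Final answer: 1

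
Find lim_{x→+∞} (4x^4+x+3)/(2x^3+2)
This is an ∞/∞ indeterminate form as x → +∞.
Divide numerator and denominator by x^4 and let the lower-order terms vanish; the numerator's degree 4 exceeds the denominator's degree 3, so the quotient diverges.
Limit = ∞.

Final answer: ∞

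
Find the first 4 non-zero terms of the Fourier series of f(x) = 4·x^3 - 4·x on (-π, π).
(-56 + 8·π^2)·sin(x) + (10 - 4·π^2)·sin(2·x) + (-40/9 + 8·π^2/3)·sin(3·x) + (11/4 - 2·π^2)·sin(4·x)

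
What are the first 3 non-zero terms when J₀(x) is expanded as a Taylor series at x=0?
x^4/64 - x^2/4 + 1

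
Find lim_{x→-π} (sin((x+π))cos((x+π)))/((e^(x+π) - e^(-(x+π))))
Both numerator and denominator → 0 as x → -π; this is a 0/0 indeterminate form.
Expand each to leading order near x = -π: numerator ~ (x + π), denominator ~ 2·(x + π).
The limit of the ratio is 1/2.

Final answer: 1/2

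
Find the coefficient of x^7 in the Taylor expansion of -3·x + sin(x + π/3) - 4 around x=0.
Expand to order 7: -3·x + sin(x + π/3) - 4 = -x^7/10080 - √(3)·x^6/1440 + x^5/240 + √(3)·x^4/48 - x^3/12 - √(3)·x^2/4 - 5·x/2 - 4 + √(3)/2 + O(x^8).
The coefficient of x^7 is -1/10080.

Final answer: -1/10080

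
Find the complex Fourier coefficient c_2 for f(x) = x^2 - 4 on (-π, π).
Compute the real Fourier coefficients first: a_2 = 1, b_2 = 0.
Then c_2 = (a_2 − i·b_2)/2 = 1/2.

Final answer: 1/2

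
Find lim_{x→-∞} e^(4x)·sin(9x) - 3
Evaluate the dominant behaviour as x → -∞; each term tends to a finite value or vanishes.
Limit = -3.

Final answer: -3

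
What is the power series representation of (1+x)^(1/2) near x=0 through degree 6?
-21·x^6/1024 + 7·x^5/256 - 5·x^4/128 + x^3/16 - x^2/8 + x/2 + 1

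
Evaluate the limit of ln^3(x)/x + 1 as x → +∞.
The quotient is an ∞/∞ indeterminate form as x → +∞.
The polynomial denominator x dominates the logarithmic numerator (any positive power of x ≫ ln^3(x) as x → ∞), so the quotient → 0.
Adding the constant: 0 + 1 = 1. Limit = 1.

Final answer: 1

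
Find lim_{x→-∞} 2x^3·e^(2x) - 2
The product is a 0·∞ indeterminate form at x → -∞.
Rewrite the product as 2x^3 / e^(-2x) (an ∞/∞ form) and apply L'Hôpital, or use the standard hierarchy e^(2|x|) ≫ |x^3| as x → -∞.
The indeterminate product → 0, so the limit = -2.

Final answer: -2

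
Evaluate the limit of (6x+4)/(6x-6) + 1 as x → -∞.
Evaluate the dominant behaviour as x → -∞; each term tends to a finite value or vanishes.
Limit = 2.

Final answer: 2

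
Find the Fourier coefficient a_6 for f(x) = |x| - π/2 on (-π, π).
a_6 = (1/π) ∫_{-π}^{π} f(x)·cos(6x) dx.
Evaluate the integral (use parity and integration by parts as needed): a_6 = 0.

Final answer: 0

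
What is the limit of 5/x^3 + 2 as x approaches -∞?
Evaluate the dominant behaviour as x → -∞; each term tends to a finite value or vanishes.
Limit = 2.

Final answer: 2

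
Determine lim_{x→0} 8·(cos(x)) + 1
Direct substitution at x = 0 gives 9.

Final answer: 9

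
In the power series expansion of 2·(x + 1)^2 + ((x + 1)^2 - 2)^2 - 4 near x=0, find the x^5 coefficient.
Expand to order 5: 2·(x + 1)^2 + ((x + 1)^2 - 2)^2 - 4 = x^4 + 4·x^3 + 4·x^2 - 1 + O(x^6).
The coefficient of x^5 is 0.

Final answer: 0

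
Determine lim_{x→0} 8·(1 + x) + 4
Direct substitution at x = 0 gives 12.

Final answer: 12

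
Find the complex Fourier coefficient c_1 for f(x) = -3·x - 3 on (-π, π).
Compute the real Fourier coefficients first: a_1 = 0, b_1 = -6.
Then c_1 = (a_1 − i·b_1)/2 = 3·i.

Final answer: 3·i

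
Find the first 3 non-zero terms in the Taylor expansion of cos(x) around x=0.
x^4/24 - x^2/2 + 1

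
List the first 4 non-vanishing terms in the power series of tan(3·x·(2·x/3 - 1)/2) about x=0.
9·x^4/4 - 9·x^3/8 + x^2 - 3·x/2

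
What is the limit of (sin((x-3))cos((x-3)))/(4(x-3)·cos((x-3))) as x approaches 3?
Both numerator and denominator → 0 as x → 3; this is a 0/0 indeterminate form.
Expand each to leading order near x = 3: numerator ~ (x - 3), denominator ~ 4·(x - 3).
The limit of the ratio is 1/4.

Final answer: 1/4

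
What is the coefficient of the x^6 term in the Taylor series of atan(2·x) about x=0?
Expand to order 6: atan(2·x) = 32·x^5/5 - 8·x^3/3 + 2·x + O(x^7).
The coefficient of x^6 is 0.

Final answer: 0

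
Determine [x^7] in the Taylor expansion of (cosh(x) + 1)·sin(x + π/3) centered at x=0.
Expand to order 7: (cosh(x) + 1)·sin(x + π/3) = -x^7/1120 - √(3)·x^6/1440 - x^5/80 - √(3)·x^4/16 + x^3/12 - √(3)·x^2/4 + x + √(3) + O(x^8).
The coefficient of x^7 is -1/1120.

Final answer: -1/1120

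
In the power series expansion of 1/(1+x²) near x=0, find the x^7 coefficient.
Expand to order 7: 1/(1+x²) = -x^6 + x^4 - x^2 + 1 + O(x^8).
The coefficient of x^7 is 0.

Final answer: 0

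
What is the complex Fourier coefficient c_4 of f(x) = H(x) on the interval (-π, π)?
Compute the real Fourier coefficients first: a_4 = 0, b_4 = 0.
Then c_4 = (a_4 − i·b_4)/2 = 0.

Final answer: 0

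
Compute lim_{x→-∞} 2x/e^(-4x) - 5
The quotient is an ∞/∞ indeterminate form as x → -∞.
Compare growth rates of the dominant terms (exponentials ≫ polynomials ≫ logarithms), or apply L'Hôpital's rule; the quotient → 0.
Adding the constant: 0 - 5 = -5. Limit = -5.

Final answer: -5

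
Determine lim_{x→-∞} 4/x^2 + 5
Evaluate the dominant behaviour as x → -∞; each term tends to a finite value or vanishes.
Limit = 5.

Final answer: 5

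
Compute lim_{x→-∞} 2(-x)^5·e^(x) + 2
The product is a 0·∞ indeterminate form at x → -∞.
Rewrite the product as 2(-x)^5 / e^(-x) (an ∞/∞ form) and apply L'Hôpital, or use the standard hierarchy e^(|x|) ≫ |(-x)^5| as x → -∞.
The indeterminate product → 0, so the limit = 2.

Final answer: 2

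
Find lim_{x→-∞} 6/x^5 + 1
Evaluate the dominant behaviour as x → -∞; each term tends to a finite value or vanishes.
Limit = 1.

Final answer: 1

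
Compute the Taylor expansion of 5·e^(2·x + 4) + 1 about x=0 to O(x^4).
20·x^3·e^(4)/3 + 10·x^2·e^(4) + 10·x·e^(4) + 1 + 5·e^(4)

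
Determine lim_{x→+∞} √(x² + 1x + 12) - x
This is an ∞ − ∞ indeterminate form.
Multiply and divide by the conjugate √(x²+1x + 12) + x; the x² terms cancel, leaving (1x + 12)/(√(x²+1x + 12)+x) → 1/2.
Limit = 1/2.

Final answer: 1/2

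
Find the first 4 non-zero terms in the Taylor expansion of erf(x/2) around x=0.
-x^7/(2688·√(π)) + x^5/(160·√(π)) - x^3/(12·√(π)) + x/√(π)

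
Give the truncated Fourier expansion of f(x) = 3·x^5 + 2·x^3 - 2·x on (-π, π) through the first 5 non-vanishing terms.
(-116·π^2 + 6·π^4 + 692)·sin(x) + (-3·π^4 - 35/2 + 13·π^2)·sin(2·x) + (-28·π^2/9 + 20/27 + 2·π^4)·sin(3·x) + (-3·π^4/2 + 43/64 + 7·π^2/8)·sin(4·x) + (-4·π^2/25 - 476/625 + 6·π^4/5)·sin(5·x)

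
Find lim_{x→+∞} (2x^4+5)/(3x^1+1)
This is an ∞/∞ indeterminate form as x → +∞.
Divide numerator and denominator by x^4 and let the lower-order terms vanish; the numerator's degree 4 exceeds the denominator's degree 1, so the quotient diverges.
Limit = ∞.

Final answer: ∞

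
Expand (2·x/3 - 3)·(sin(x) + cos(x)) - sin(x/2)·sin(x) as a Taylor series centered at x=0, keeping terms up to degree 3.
x^3/6 + 5·x^2/3 - 7·x/3 - 3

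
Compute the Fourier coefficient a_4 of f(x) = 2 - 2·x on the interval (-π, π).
a_4 = (1/π) ∫_{-π}^{π} f(x)·cos(4x) dx.
Evaluate the integral (use parity and integration by parts as needed): a_4 = 0.

Final answer: 0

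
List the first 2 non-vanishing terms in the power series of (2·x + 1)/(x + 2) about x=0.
3·x/4 + 1/2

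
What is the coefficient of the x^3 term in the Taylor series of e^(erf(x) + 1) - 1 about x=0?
Expand to order 3: e^(erf(x) + 1) - 1 = x^3·(-2·e/(3·√(π)) + 4·e/(3·π^(3/2))) + 2·e·x^2/π + 2·e·x/√(π) - 1 + e + O(x^4).
The coefficient of x^3 is -2·e/(3·√(π)) + 4·e/(3·π^(3/2)).

Final answer: -2·e/(3·√(π)) + 4·e/(3·π^(3/2))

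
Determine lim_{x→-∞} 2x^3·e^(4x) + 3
The product is a 0·∞ indeterminate form at x → -∞.
Rewrite the product as 2x^3 / e^(-4x) (an ∞/∞ form) and apply L'Hôpital, or use the standard hierarchy e^(4|x|) ≫ |x^3| as x → -∞.
The indeterminate product → 0, so the limit = 3.

Final answer: 3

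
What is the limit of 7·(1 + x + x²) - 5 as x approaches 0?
Direct substitution at x = 0 gives 2.

Final answer: 2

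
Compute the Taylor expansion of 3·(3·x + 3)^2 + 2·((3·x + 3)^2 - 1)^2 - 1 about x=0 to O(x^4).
648·x^3 + 963·x^2 + 630·x + 154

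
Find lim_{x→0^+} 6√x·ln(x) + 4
The product is a 0·∞ indeterminate form at x → 0⁺.
Rewrite the product as 6·ln(x) / x^(-1/2) and apply L'Hôpital, or use the standard hierarchy x^(-1/2) ≫ |ln x| as x → 0⁺.
The indeterminate product → 0, so the limit = 4.

Final answer: 4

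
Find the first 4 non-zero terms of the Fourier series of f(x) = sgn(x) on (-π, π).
4·sin(x)/π + 4·sin(3·x)/(3·π) + 4·sin(5·x)/(5·π) + 4·sin(7·x)/(7·π)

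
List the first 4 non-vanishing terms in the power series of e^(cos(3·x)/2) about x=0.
-3969·x^6·e^(1/2)/640 + 135·x^4·e^(1/2)/32 - 9·x^2·e^(1/2)/4 + e^(1/2)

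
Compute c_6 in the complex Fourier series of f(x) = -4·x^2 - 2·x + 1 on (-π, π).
Compute the real Fourier coefficients first: a_6 = -4/9, b_6 = 2/3.
Then c_6 = (a_6 − i·b_6)/2 = -2/9 - i/3.

Final answer: -2/9 - i/3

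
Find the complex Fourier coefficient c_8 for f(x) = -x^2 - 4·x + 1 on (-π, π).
Compute the real Fourier coefficients first: a_8 = -1/16, b_8 = 1.
Then c_8 = (a_8 − i·b_8)/2 = -1/32 - i/2.

Final answer: -1/32 - i/2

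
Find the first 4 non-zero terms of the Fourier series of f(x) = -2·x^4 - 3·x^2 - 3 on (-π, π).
(-84 + 16·π^2)·cos(x) + (3 - 4·π^2)·cos(2·x) + (4/27 + 16·π^2/9)·cos(3·x) - 2·π^4/5 - π^2 - 3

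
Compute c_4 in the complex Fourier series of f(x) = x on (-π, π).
Compute the real Fourier coefficients first: a_4 = 0, b_4 = -1/2.
Then c_4 = (a_4 − i·b_4)/2 = i/4.

Final answer: i/4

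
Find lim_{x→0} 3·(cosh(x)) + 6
Direct substitution at x = 0 gives 9.

Final answer: 9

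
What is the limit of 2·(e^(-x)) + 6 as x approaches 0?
Direct substitution at x = 0 gives 8.

Final answer: 8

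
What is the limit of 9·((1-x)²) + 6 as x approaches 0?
Direct substitution at x = 0 gives 15.

Final answer: 15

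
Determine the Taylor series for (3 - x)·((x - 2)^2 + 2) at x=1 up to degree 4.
6 - 7·(x - 1) + 4·(x - 1)^2 - (x - 1)^3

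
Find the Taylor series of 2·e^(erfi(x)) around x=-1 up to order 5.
2·e^(-erfi(1)) + 4·e·e^(-erfi(1))·(x + 1)/√(π) + (-4·e·π + 4·√(π)·e^(2))·e^(-erfi(1))·(x + 1)^2/π^(3/2) + (-24·π^2·e^(2) + 12·e·π^(5/2) + 8·π^(3/2)·e^(3))·e^(-erfi(1))·(x + 1)^3/(3·π^3) + (-24·π^(7/2)·e^(3) - 10·e·π^(9/2) + 4·π^3·e^(4) + 36·π^4·e^(2))·e^(-erfi(1))·(x + 1)^4/(3·π^5) + (-220·π^(13/2)·e^(2) - 80·π^(11/2)·e^(4) + 38·e·π^7 + 8·π^5·e^(5) + 240·π^6·e^(3))·e^(-erfi(1))·(x + 1)^5/(15·π^(15/2))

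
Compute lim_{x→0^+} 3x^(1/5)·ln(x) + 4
The product is a 0·∞ indeterminate form at x → 0⁺.
Rewrite the product as 3·ln(x) / x^(-1/5) and apply L'Hôpital, or use the standard hierarchy x^(-1/5) ≫ |ln x| as x → 0⁺.
The indeterminate product → 0, so the limit = 4.

Final answer: 4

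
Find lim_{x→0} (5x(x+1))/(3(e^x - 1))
Both numerator and denominator → 0 as x → 0; this is a 0/0 indeterminate form.
Expand each to leading order near x = 0: numerator ~ 5·x, denominator ~ 3·x.
The limit of the ratio is 5/3.

Final answer: 5/3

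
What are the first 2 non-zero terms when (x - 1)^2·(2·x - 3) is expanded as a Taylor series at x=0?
8·x - 3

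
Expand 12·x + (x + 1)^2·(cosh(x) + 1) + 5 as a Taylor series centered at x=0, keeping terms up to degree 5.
x^5/12 + 13·x^4/24 + x^3 + 5·x^2/2 + 16·x + 7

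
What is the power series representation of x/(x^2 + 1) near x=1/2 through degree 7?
2/5 + 12·(x - 1/2)/25 - 88·(x - 1/2)^2/125 + 112·(x - 1/2)^3/625 + 1312·(x - 1/2)^4/3125 - 7488·(x - 1/2)^5/15625 + 3712·(x - 1/2)^6/78125 + 134912·(x - 1/2)^7/390625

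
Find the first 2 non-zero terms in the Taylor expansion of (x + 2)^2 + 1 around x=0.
4·x + 5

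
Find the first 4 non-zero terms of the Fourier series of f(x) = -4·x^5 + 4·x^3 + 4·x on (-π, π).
(-1000 - 8·π^4 + 168·π^2)·sin(x) + (-24·π^2 + 32 + 4·π^4)·sin(2·x) + (-8·π^4/3 - 248/81 + 232·π^2/27)·sin(3·x) + (-9·π^2/2 - 5/16 + 2·π^4)·sin(4·x)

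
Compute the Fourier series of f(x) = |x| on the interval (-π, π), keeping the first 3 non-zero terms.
-4·cos(x)/π - 4·cos(3·x)/(9·π) + π/2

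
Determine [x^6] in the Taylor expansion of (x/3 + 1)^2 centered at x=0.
Expand to order 6: (x/3 + 1)^2 = x^2/9 + 2·x/3 + 1 + O(x^7).
The coefficient of x^6 is 0.

Final answer: 0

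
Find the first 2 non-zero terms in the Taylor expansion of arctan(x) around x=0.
-x^3/3 + x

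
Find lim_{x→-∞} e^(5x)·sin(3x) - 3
Evaluate the dominant behaviour as x → -∞; each term tends to a finite value or vanishes.
Limit = -3.

Final answer: -3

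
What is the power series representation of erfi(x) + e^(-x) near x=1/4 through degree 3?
(e^(1/4)·erfi(1/4) + 1)·e^(-1/4) + (-√(π) + 2·e^(5/16))·e^(-1/4)·(x - 1/4)/√(π) + (e^(5/16) + √(π))·e^(-1/4)·(x - 1/4)^2/(2·√(π)) + (-2·√(π) + 9·e^(5/16))·e^(-1/4)·(x - 1/4)^3/(12·√(π))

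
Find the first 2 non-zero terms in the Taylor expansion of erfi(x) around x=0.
2·x^3/(3·√(π)) + 2·x/√(π)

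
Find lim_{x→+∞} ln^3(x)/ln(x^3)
This is an ∞/∞ indeterminate form as x → +∞.
Write ln(x^3) = 3·ln(x), reducing the quotient to ln^2(x)/3 → ∞.
Limit = ∞.

Final answer: ∞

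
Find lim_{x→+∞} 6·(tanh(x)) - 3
Evaluate the dominant behaviour as x → +∞; each term tends to a finite value or vanishes.
Limit = 3.

Final answer: 3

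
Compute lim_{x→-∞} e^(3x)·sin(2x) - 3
Evaluate the dominant behaviour as x → -∞; each term tends to a finite value or vanishes.
Limit = -3.

Final answer: -3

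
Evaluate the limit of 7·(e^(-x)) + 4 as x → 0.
Direct substitution at x = 0 gives 11.

Final answer: 11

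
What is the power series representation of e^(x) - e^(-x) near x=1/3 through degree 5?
(-1 + e^(2/3))·e^(-1/3) + (1 + e^(2/3))·e^(-1/3)·(x - 1/3) + (-1 + e^(2/3))·e^(-1/3)·(x - 1/3)^2/2 + (1 + e^(2/3))·e^(-1/3)·(x - 1/3)^3/6 + (-1 + e^(2/3))·e^(-1/3)·(x - 1/3)^4/24 + (1 + e^(2/3))·e^(-1/3)·(x - 1/3)^5/120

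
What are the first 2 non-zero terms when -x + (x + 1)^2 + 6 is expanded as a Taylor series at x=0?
x + 7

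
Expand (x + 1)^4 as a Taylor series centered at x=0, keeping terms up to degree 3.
4·x^3 + 6·x^2 + 4·x + 1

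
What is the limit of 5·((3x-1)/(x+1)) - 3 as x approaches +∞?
Evaluate the dominant behaviour as x → +∞; each term tends to a finite value or vanishes.
Limit = 12.

Final answer: 12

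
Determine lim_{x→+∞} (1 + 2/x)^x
As x → +∞: this is the defining limit (1 + 2/x)^x → e^2.
Limit = e^(2).

Final answer: e^(2)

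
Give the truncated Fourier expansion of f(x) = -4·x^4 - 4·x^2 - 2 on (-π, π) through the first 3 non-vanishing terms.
(-176 + 32·π^2)·cos(x) + (8 - 8·π^2)·cos(2·x) - 4·π^4/5 - 4·π^2/3 - 2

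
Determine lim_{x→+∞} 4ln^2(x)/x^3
This is an ∞/∞ indeterminate form as x → +∞.
The polynomial denominator x^3 dominates the logarithmic numerator (any positive power of x ≫ ln^2(x) as x → ∞), so the quotient → 0.
Limit = 0.

Final answer: 0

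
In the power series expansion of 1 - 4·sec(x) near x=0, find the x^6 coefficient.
Expand to order 6: 1 - 4·sec(x) = -61·x^6/180 - 5·x^4/6 - 2·x^2 - 3 + O(x^7).
The coefficient of x^6 is -61/180.

Final answer: -61/180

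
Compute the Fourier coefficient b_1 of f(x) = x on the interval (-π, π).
b_1 = (1/π) ∫_{-π}^{π} f(x)·sin(1x) dx.
Evaluate the integral (use parity and integration by parts as needed): b_1 = 2.

Final answer: 2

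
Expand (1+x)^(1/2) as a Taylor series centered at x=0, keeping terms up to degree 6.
-21·x^6/1024 + 7·x^5/256 - 5·x^4/128 + x^3/16 - x^2/8 + x/2 + 1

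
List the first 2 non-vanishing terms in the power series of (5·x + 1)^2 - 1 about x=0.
25·x^2 + 10·x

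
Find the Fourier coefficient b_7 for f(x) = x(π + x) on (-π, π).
b_7 = (1/π) ∫_{-π}^{π} f(x)·sin(7x) dx.
Evaluate the integral (use parity and integration by parts as needed): b_7 = 2·π/7.

Final answer: 2·π/7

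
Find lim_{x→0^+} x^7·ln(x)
This is a 0·∞ indeterminate form at x → 0⁺.
Rewrite the product as ln(x) / x^(-7) and apply L'Hôpital, or use the standard hierarchy x^(-7) ≫ |ln x| as x → 0⁺.
The indeterminate product → 0, so the limit = 0.

Final answer: 0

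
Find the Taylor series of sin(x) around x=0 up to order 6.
x^5/120 - x^3/6 + x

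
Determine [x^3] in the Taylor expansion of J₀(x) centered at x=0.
Expand to order 3: J₀(x) = 1 - x^2/4 + O(x^4).
The coefficient of x^3 is 0.

Final answer: 0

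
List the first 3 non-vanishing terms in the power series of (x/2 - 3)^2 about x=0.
x^2/4 - 3·x + 9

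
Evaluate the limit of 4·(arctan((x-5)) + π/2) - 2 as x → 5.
Direct substitution at x = 5 gives -2 + 2·π.

Final answer: -2 + 2·π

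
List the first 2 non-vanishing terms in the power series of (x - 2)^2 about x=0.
4 - 4·x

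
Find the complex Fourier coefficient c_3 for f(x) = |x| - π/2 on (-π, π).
Compute the real Fourier coefficients first: a_3 = -4/(9·π), b_3 = 0.
Then c_3 = (a_3 − i·b_3)/2 = -2/(9·π).

Final answer: -2/(9·π)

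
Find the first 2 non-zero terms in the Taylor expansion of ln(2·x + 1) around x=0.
-2·x^2 + 2·x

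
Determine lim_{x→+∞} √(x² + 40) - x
This is an ∞ − ∞ indeterminate form.
Multiply and divide by the conjugate √(x²+40) + x; the x² terms cancel, leaving 40/(√(x²+40)+x) → 0.
Limit = 0.

Final answer: 0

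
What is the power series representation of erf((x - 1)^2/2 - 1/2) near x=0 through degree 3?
2·x^3/(3·√(π)) + x^2/√(π) - 2·x/√(π)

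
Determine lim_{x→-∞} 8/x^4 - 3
Evaluate the dominant behaviour as x → -∞; each term tends to a finite value or vanishes.
Limit = -3.

Final answer: -3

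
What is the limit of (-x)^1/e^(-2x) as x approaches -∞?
This is an ∞/∞ indeterminate form as x → -∞.
Compare growth rates of the dominant terms (exponentials ≫ polynomials ≫ logarithms), or apply L'Hôpital's rule; the quotient → 0.
Limit = 0.

Final answer: 0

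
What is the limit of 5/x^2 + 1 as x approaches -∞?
Evaluate the dominant behaviour as x → -∞; each term tends to a finite value or vanishes.
Limit = 1.

Final answer: 1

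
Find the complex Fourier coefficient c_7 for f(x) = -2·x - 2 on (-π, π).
Compute the real Fourier coefficients first: a_7 = 0, b_7 = -4/7.
Then c_7 = (a_7 − i·b_7)/2 = 2·i/7.

Final answer: 2·i/7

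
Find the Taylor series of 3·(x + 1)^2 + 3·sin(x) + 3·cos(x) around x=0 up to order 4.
x^4/8 - x^3/2 + 3·x^2/2 + 9·x + 6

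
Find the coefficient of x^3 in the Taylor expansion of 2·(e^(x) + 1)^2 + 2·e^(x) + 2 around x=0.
Expand to order 3: 2·(e^(x) + 1)^2 + 2·e^(x) + 2 = 11·x^3/3 + 7·x^2 + 10·x + 12 + O(x^4).
The coefficient of x^3 is 11/3.

Final answer: 11/3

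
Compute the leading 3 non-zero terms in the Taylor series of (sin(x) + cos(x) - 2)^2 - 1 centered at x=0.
-2·x^3/3 + 2·x^2 - 2·x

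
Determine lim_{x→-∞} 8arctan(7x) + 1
Evaluate the dominant behaviour as x → -∞; each term tends to a finite value or vanishes.
Limit = 1 - 4·π.

Final answer: 1 - 4·π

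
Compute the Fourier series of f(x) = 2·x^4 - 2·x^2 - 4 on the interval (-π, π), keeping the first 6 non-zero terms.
(104 - 16·π^2)·cos(x) + (-8 + 4·π^2)·cos(2·x) + (56/27 - 16·π^2/9)·cos(3·x) + (-7/8 + π^2)·cos(4·x) + (296/625 - 16·π^2/25)·cos(5·x) - 2·π^2/3 - 4 + 2·π^4/5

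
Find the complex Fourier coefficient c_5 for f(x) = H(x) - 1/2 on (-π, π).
Compute the real Fourier coefficients first: a_5 = 0, b_5 = 2/(5·π).
Then c_5 = (a_5 − i·b_5)/2 = -i/(5·π).

Final answer: -i/(5·π)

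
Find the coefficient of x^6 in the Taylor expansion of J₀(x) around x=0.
Expand to order 6: J₀(x) = -x^6/2304 + x^4/64 - x^2/4 + 1 + O(x^7).
The coefficient of x^6 is -1/2304.

Final answer: -1/2304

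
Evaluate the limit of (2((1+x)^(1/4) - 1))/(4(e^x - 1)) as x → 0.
Both numerator and denominator → 0 as x → 0; this is a 0/0 indeterminate form.
Expand each to leading order near x = 0: numerator ~ x/2, denominator ~ 4·x.
The limit of the ratio is 1/8.

Final answer: 1/8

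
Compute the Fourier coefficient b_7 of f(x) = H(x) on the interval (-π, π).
b_7 = (1/π) ∫_{-π}^{π} f(x)·sin(7x) dx.
Evaluate the integral (use parity and integration by parts as needed): b_7 = 2/(7·π).

Final answer: 2/(7·π)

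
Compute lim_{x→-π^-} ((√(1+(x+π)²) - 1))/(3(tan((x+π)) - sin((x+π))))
Both numerator and denominator → 0 as x → -π^-; this is a 0/0 indeterminate form.
Expand each to leading order near x = -π: numerator ~ (x + π)^2/2, denominator ~ 3·(x + π)^3/2.
The limit of the ratio is -∞.

Final answer: -∞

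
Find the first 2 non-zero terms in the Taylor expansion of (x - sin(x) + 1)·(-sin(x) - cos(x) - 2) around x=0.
-x - 3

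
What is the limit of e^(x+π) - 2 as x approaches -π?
Direct substitution at x = -π gives -1.

Final answer: -1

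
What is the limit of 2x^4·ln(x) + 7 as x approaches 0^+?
The product is a 0·∞ indeterminate form at x → 0⁺.
Rewrite the product as 2·ln(x) / x^(-4) and apply L'Hôpital, or use the standard hierarchy x^(-4) ≫ |ln x| as x → 0⁺.
The indeterminate product → 0, so the limit = 7.

Final answer: 7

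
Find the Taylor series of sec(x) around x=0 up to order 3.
x^2/2 + 1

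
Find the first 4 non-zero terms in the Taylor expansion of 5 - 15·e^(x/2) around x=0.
-5·x^3/16 - 15·x^2/8 - 15·x/2 - 10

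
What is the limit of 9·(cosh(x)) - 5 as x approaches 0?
Direct substitution at x = 0 gives 4.

Final answer: 4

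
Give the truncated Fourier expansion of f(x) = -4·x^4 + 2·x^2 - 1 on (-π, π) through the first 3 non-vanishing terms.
(-200 + 32·π^2)·cos(x) + (14 - 8·π^2)·cos(2·x) - 4·π^4/5 - 1 + 2·π^2/3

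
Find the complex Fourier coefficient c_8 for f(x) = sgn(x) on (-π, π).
Compute the real Fourier coefficients first: a_8 = 0, b_8 = 0.
Then c_8 = (a_8 − i·b_8)/2 = 0.

Final answer: 0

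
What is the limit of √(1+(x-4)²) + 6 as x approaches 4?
Direct substitution at x = 4 gives 7.

Final answer: 7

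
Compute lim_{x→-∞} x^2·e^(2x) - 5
The product is a 0·∞ indeterminate form at x → -∞.
Rewrite the product as x^2 / e^(-2x) (an ∞/∞ form) and apply L'Hôpital, or use the standard hierarchy e^(2|x|) ≫ |x^2| as x → -∞.
The indeterminate product → 0, so the limit = -5.

Final answer: -5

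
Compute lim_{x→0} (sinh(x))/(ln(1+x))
Both numerator and denominator → 0 as x → 0; this is a 0/0 indeterminate form.
Expand each to leading order near x = 0: numerator ~ x, denominator ~ x.
The limit of the ratio is 1.

Final answer: 1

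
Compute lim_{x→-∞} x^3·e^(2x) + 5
The product is a 0·∞ indeterminate form at x → -∞.
Rewrite the product as x^3 / e^(-2x) (an ∞/∞ form) and apply L'Hôpital, or use the standard hierarchy e^(2|x|) ≫ |x^3| as x → -∞.
The indeterminate product → 0, so the limit = 5.

Final answer: 5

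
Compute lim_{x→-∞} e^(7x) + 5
Evaluate the dominant behaviour as x → -∞; each term tends to a finite value or vanishes.
Limit = 5.

Final answer: 5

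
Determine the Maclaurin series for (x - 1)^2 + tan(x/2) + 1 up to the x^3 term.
x^3/24 + x^2 - 3·x/2 + 2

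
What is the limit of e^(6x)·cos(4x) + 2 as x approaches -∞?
Evaluate the dominant behaviour as x → -∞; each term tends to a finite value or vanishes.
Limit = 2.

Final answer: 2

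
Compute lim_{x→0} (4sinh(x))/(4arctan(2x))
Both numerator and denominator → 0 as x → 0; this is a 0/0 indeterminate form.
Expand each to leading order near x = 0: numerator ~ 4·x, denominator ~ 8·x.
The limit of the ratio is 1/2.

Final answer: 1/2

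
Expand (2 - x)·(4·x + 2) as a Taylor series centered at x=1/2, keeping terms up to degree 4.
6 + 2·(x - 1/2) - 4·(x - 1/2)^2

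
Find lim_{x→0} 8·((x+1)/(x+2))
Direct substitution at x = 0 gives 4.

Final answer: 4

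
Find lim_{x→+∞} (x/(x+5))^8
As x → +∞: x/(x+5) = 1/(1 + 5/x) → 1, and the 8th power of a limit-1 base also → 1.
Limit = 1.

Final answer: 1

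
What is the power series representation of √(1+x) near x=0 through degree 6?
-21·x^6/1024 + 7·x^5/256 - 5·x^4/128 + x^3/16 - x^2/8 + x/2 + 1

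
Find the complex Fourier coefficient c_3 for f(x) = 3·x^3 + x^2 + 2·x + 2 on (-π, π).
Compute the real Fourier coefficients first: a_3 = -4/9, b_3 = 2·π^2.
Then c_3 = (a_3 − i·b_3)/2 = -2/9 - i·π^2.

Final answer: -2/9 - i·π^2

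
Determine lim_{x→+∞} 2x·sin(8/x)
As x → +∞: let u = 8/x → 0⁺; then 2·x·sin(8/x) = 2·8·sin(u)/u → 2·8·1 = 16.
Limit = 16.

Final answer: 16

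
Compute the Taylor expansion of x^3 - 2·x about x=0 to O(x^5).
x^3 - 2·x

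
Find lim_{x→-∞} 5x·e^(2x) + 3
The product is a 0·∞ indeterminate form at x → -∞.
Rewrite the product as 5x / e^(-2x) (an ∞/∞ form) and apply L'Hôpital, or use the standard hierarchy e^(2|x|) ≫ |x| as x → -∞.
The indeterminate product → 0, so the limit = 3.

Final answer: 3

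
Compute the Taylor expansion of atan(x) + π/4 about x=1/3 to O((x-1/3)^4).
atan(1/3) + π/4 + 9·(x - 1/3)/10 - 27·(x - 1/3)^2/100 - 81·(x - 1/3)^3/500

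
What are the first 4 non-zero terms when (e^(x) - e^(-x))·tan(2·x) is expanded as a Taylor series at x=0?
917·x^8/60 + 851·x^6/90 + 6·x^4 + 4·x^2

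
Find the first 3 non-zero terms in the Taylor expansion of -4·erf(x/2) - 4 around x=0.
x^3/(3·√(π)) - 4·x/√(π) - 4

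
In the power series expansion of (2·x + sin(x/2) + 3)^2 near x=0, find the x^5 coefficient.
Expand to order 5: (2·x + sin(x/2) + 3)^2 = x^5/640 - 5·x^4/48 - x^3/8 + 25·x^2/4 + 15·x + 9 + O(x^6).
The coefficient of x^5 is 1/640.

Final answer: 1/640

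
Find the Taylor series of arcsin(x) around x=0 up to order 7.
5·x^7/112 + 3·x^5/40 + x^3/6 + x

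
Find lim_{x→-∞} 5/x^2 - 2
Evaluate the dominant behaviour as x → -∞; each term tends to a finite value or vanishes.
Limit = -2.

Final answer: -2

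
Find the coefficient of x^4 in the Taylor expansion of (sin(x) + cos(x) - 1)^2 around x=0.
Expand to order 4: (sin(x) + cos(x) - 1)^2 = -x^4/12 - x^3 + x^2 + O(x^5).
The coefficient of x^4 is -1/12.

Final answer: -1/12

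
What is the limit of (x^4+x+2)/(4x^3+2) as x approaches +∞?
This is an ∞/∞ indeterminate form as x → +∞.
Divide numerator and denominator by x^4 and let the lower-order terms vanish; the numerator's degree 4 exceeds the denominator's degree 3, so the quotient diverges.
Limit = ∞.

Final answer: ∞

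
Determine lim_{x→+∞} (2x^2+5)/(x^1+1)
This is an ∞/∞ indeterminate form as x → +∞.
Divide numerator and denominator by x^2 and let the lower-order terms vanish; the numerator's degree 2 exceeds the denominator's degree 1, so the quotient diverges.
Limit = ∞.

Final answer: ∞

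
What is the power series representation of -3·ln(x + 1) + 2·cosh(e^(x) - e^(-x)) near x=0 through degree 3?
-x^3 + 11·x^2/2 - 3·x + 2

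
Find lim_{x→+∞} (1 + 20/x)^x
As x → +∞: this is the defining limit (1 + 20/x)^x → e^20.
Limit = e^(20).

Final answer: e^(20)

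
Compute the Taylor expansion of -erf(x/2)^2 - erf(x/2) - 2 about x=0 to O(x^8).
x^7/(2688·√(π)) - 7·x^6/(360·π) - x^5/(160·√(π)) + x^4/(6·π) + x^3/(12·√(π)) - x^2/π - x/√(π) - 2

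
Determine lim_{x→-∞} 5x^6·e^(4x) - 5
The product is a 0·∞ indeterminate form at x → -∞.
Rewrite the product as 5x^6 / e^(-4x) (an ∞/∞ form) and apply L'Hôpital, or use the standard hierarchy e^(4|x|) ≫ |x^6| as x → -∞.
The indeterminate product → 0, so the limit = -5.

Final answer: -5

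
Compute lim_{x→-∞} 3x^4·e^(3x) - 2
The product is a 0·∞ indeterminate form at x → -∞.
Rewrite the product as 3x^4 / e^(-3x) (an ∞/∞ form) and apply L'Hôpital, or use the standard hierarchy e^(3|x|) ≫ |x^4| as x → -∞.
The indeterminate product → 0, so the limit = -2.

Final answer: -2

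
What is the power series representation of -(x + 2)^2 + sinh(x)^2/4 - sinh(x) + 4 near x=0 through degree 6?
x^6/90 - x^5/120 + x^4/12 - x^3/6 - 3·x^2/4 - 5·x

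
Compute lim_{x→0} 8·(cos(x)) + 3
Direct substitution at x = 0 gives 11.

Final answer: 11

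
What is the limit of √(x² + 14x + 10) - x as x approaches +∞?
This is an ∞ − ∞ indeterminate form.
Multiply and divide by the conjugate √(x²+14x + 10) + x; the x² terms cancel, leaving (14x + 10)/(√(x²+14x + 10)+x) → 14/2 = 7.
Limit = 7.

Final answer: 7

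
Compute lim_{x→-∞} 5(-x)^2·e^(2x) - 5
The product is a 0·∞ indeterminate form at x → -∞.
Rewrite the product as 5(-x)^2 / e^(-2x) (an ∞/∞ form) and apply L'Hôpital, or use the standard hierarchy e^(2|x|) ≫ |(-x)^2| as x → -∞.
The indeterminate product → 0, so the limit = -5.

Final answer: -5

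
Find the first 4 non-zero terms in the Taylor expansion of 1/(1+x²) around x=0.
-x^6 + x^4 - x^2 + 1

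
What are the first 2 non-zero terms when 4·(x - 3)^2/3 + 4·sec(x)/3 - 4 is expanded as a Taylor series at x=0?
28/3 - 8·x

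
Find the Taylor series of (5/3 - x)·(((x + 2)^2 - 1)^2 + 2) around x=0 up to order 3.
-26·x^3/3 + 38·x^2/3 + 29·x + 55/3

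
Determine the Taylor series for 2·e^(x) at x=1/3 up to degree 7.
2·e^(1/3) + 2·e^(1/3)·(x - 1/3) + e^(1/3)·(x - 1/3)^2 + e^(1/3)·(x - 1/3)^3/3 + e^(1/3)·(x - 1/3)^4/12 + e^(1/3)·(x - 1/3)^5/60 + e^(1/3)·(x - 1/3)^6/360 + e^(1/3)·(x - 1/3)^7/2520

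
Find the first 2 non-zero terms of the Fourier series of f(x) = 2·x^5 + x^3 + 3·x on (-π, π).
(-78·π^2 + 4·π^4 + 474)·sin(x) + (-2·π^4 - 33/2 + 9·π^2)·sin(2·x)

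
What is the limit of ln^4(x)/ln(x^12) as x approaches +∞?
This is an ∞/∞ indeterminate form as x → +∞.
Write ln(x^12) = 12·ln(x), reducing the quotient to ln^3(x)/12 → ∞.
Limit = ∞.

Final answer: ∞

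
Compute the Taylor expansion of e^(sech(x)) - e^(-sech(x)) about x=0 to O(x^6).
x^4·(e^(-1)/12 + e/3) + x^2·(-e/2 - e^(-1)/2) - e^(-1) + e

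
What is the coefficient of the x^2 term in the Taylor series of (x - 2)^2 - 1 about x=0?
Expand to order 2: (x - 2)^2 - 1 = x^2 - 4·x + 3 + O(x^3).
The coefficient of x^2 is 1.

Final answer: 1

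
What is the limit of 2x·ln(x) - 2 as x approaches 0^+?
The product is a 0·∞ indeterminate form at x → 0⁺.
Rewrite the product as 2·ln(x) / x^(-1) and apply L'Hôpital, or use the standard hierarchy x^(-1) ≫ |ln x| as x → 0⁺.
The indeterminate product → 0, so the limit = -2.

Final answer: -2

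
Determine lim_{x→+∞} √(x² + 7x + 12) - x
This is an ∞ − ∞ indeterminate form.
Multiply and divide by the conjugate √(x²+7x + 12) + x; the x² terms cancel, leaving (7x + 12)/(√(x²+7x + 12)+x) → 7/2.
Limit = 7/2.

Final answer: 7/2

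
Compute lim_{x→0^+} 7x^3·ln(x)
This is a 0·∞ indeterminate form at x → 0⁺.
Rewrite the product as 7·ln(x) / x^(-3) and apply L'Hôpital, or use the standard hierarchy x^(-3) ≫ |ln x| as x → 0⁺.
The indeterminate product → 0, so the limit = 0.

Final answer: 0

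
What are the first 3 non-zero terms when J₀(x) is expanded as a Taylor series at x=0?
x^4/64 - x^2/4 + 1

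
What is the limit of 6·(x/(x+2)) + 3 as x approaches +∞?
Evaluate the dominant behaviour as x → +∞; each term tends to a finite value or vanishes.
Limit = 9.

Final answer: 9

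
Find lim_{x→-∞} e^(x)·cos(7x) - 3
Evaluate the dominant behaviour as x → -∞; each term tends to a finite value or vanishes.
Limit = -3.

Final answer: -3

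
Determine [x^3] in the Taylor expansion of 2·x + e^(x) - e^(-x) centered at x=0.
Expand to order 3: 2·x + e^(x) - e^(-x) = x^3/3 + 4·x + O(x^4).
The coefficient of x^3 is 1/3.

Final answer: 1/3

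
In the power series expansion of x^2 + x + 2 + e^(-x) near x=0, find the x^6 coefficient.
Expand to order 6: x^2 + x + 2 + e^(-x) = x^6/720 - x^5/120 + x^4/24 - x^3/6 + 3·x^2/2 + 3 + O(x^7).
The coefficient of x^6 is 1/720.

Final answer: 1/720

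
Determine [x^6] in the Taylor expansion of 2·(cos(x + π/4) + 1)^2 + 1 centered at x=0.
Expand to order 6: 2·(cos(x + π/4) + 1)^2 + 1 = 2·x^6·(√(2)/2 + 1)^2·(-√(2)/(720·(√(2)/2 + 1)) + 1/(720·(√(2)/2 + 1)^2)) + 2·x^5·(√(2)/2 + 1)^2·(-1/(8·(√(2)/2 + 1)^2) - √(2)/(120·(√(2)/2 + 1))) + 2·x^4·(√(2)/2 + 1)^2·(-1/(24·(√(2)/2 + 1)^2) + √(2)/(24·(√(2)/2 + 1))) + 2·x^3·(√(2)/2 + 1)^2·(√(2)/(6·(√(2)/2 + 1)) + 1/(2·(√(2)/2 + 1)^2)) + 2·x^2·(√(2)/2 + 1)^2·(-√(2)/(2·(√(2)/2 + 1)) + 1/(2·(√(2)/2 + 1)^2)) - 2·√(2)·x·(√(2)/2 + 1) + 1 + 2·(√(2)/2 + 1)^2 + O(x^7).
The coefficient of x^6 is 2·(√(2)/2 + 1)^2·(-√(2)/(720·(√(2)/2 + 1)) + 1/(720·(√(2)/2 + 1)^2)).

Final answer: 2·(√(2)/2 + 1)^2·(-√(2)/(720·(√(2)/2 + 1)) + 1/(720·(√(2)/2 + 1)^2))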